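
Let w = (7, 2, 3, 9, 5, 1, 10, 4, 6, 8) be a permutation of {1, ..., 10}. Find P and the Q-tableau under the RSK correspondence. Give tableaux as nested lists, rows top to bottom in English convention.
P = [[1, 3, 4, 6, 8], [2, 5, 10], [7, 9]], Q = [[1, 3, 4, 7, 10], [2, 5, 9], [6, 8]]

Insert each entry of the permutation into P by Schensted row insertion, recording in Q the position of each new cell.

Insert 7: appended to row 1. P = [[7]].
Insert 2: 2 bumps 7 from row 1; 7 starts row 2. P = [[2], [7]].
Insert 3: appended to row 1. P = [[2, 3], [7]].
Insert 9: appended to row 1. P = [[2, 3, 9], [7]].
Insert 5: 5 bumps 9 from row 1; 9 appends to row 2. P = [[2, 3, 5], [7, 9]].
Insert 1: 1 bumps 2 from row 1; 2 bumps 7 from row 2; 7 starts row 3. P = [[1, 3, 5], [2, 9], [7]].
Insert 10: appended to row 1. P = [[1, 3, 5, 10], [2, 9], [7]].
Insert 4: 4 bumps 5 from row 1; 5 bumps 9 from row 2; 9 appends to row 3. P = [[1, 3, 4, 10], [2, 5], [7, 9]].
Insert 6: 6 bumps 10 from row 1; 10 appends to row 2. P = [[1, 3, 4, 6], [2, 5, 10], [7, 9]].
Insert 8: appended to row 1. P = [[1, 3, 4, 6, 8], [2, 5, 10], [7, 9]].

So P = [[1, 3, 4, 6, 8], [2, 5, 10], [7, 9]], Q = [[1, 3, 4, 7, 10], [2, 5, 9], [6, 8]].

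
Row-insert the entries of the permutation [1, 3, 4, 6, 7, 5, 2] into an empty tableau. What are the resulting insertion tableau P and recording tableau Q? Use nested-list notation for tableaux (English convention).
P = [[1, 2, 4, 5, 7], [3], [6]], Q = [[1, 2, 3, 4, 5], [6], [7]]

Insert each entry of the permutation into P by Schensted row insertion, recording in Q the position of each new cell.

Insert 1: appended to row 1. P = [[1]].
Insert 3: appended to row 1. P = [[1, 3]].
Insert 4: appended to row 1. P = [[1, 3, 4]].
Insert 6: appended to row 1. P = [[1, 3, 4, 6]].
Insert 7: appended to row 1. P = [[1, 3, 4, 6, 7]].
Insert 5: 5 bumps 6 from row 1; 6 starts row 2. P = [[1, 3, 4, 5, 7], [6]].
Insert 2: 2 bumps 3 from row 1; 3 bumps 6 from row 2; 6 starts row 3. P = [[1, 2, 4, 5, 7], [3], [6]].

So P = [[1, 2, 4, 5, 7], [3], [6]], Q = [[1, 2, 3, 4, 5], [6], [7]].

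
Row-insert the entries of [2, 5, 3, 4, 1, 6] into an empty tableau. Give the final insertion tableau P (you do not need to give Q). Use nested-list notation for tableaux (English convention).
After inserting 2: P = [[2]].
After inserting 5: P = [[2, 5]].
After inserting 3: P = [[2, 3], [5]].
After inserting 4: P = [[2, 3, 4], [5]].
After inserting 1: P = [[1, 3, 4], [2], [5]].
After inserting 6: P = [[1, 3, 4, 6], [2], [5]].

So P = [[1, 3, 4, 6], [2], [5]].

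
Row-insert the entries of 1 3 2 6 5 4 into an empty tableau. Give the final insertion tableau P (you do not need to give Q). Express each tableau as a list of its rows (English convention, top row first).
P = [[1, 2, 4], [3, 5], [6]]

Insert 1: appended to row 1. P = [[1]].
Insert 3: appended to row 1. P = [[1, 3]].
Insert 2: 2 bumps 3 from row 1; 3 starts row 2. P = [[1, 2], [3]].
Insert 6: appended to row 1. P = [[1, 2, 6], [3]].
Insert 5: 5 bumps 6 from row 1; 6 appends to row 2. P = [[1, 2, 5], [3, 6]].
Insert 4: 4 bumps 5 from row 1; 5 bumps 6 from row 2; 6 starts row 3. P = [[1, 2, 4], [3, 5], [6]].

So P = [[1, 2, 4], [3, 5], [6]].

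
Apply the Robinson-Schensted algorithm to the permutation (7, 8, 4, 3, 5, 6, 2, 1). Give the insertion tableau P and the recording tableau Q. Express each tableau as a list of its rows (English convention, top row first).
P = [[1, 5, 6], [2, 8], [3], [4], [7]], Q = [[1, 2, 6], [3, 5], [4], [7], [8]]

Insert each entry of the permutation into P by Schensted row insertion, recording in Q the position of each new cell.

Insert 7: appended to row 1. P = [[7]].
Insert 8: appended to row 1. P = [[7, 8]].
Insert 4: 4 bumps 7 from row 1; 7 starts row 2. P = [[4, 8], [7]].
Insert 3: 3 bumps 4 from row 1; 4 bumps 7 from row 2; 7 starts row 3. P = [[3, 8], [4], [7]].
Insert 5: 5 bumps 8 from row 1; 8 appends to row 2. P = [[3, 5], [4, 8], [7]].
Insert 6: appended to row 1. P = [[3, 5, 6], [4, 8], [7]].
Insert 2: 2 bumps 3 from row 1; 3 bumps 4 from row 2; 4 bumps 7 from row 3; 7 starts row 4. P = [[2, 5, 6], [3, 8], [4], [7]].
Insert 1: 1 bumps 2 from row 1; 2 bumps 3 from row 2; 3 bumps 4 from row 3; 4 bumps 7 from row 4; 7 starts row 5. P = [[1, 5, 6], [2, 8], [3], [4], [7]].

So P = [[1, 5, 6], [2, 8], [3], [4], [7]], Q = [[1, 2, 6], [3, 5], [4], [7], [8]].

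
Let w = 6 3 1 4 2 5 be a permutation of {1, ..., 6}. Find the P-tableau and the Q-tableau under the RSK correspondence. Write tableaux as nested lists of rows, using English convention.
Insert each entry of the permutation into P by Schensted row insertion, recording in Q the position of each new cell.

Insert 6: appended to row 1. P = [[6]], Q = [[1]].
Insert 3: 3 bumps 6 from row 1; 6 starts row 2. P = [[3], [6]], Q = [[1], [2]].
Insert 1: 1 bumps 3 from row 1; 3 bumps 6 from row 2; 6 starts row 3. P = [[1], [3], [6]], Q = [[1], [2], [3]].
Insert 4: appended to row 1. P = [[1, 4], [3], [6]], Q = [[1, 4], [2], [3]].
Insert 2: 2 bumps 4 from row 1; 4 appends to row 2. P = [[1, 2], [3, 4], [6]], Q = [[1, 4], [2, 5], [3]].
Insert 5: appended to row 1. P = [[1, 2, 5], [3, 4], [6]], Q = [[1, 4, 6], [2, 5], [3]].

So P = [[1, 2, 5], [3, 4], [6]], Q = [[1, 4, 6], [2, 5], [3]].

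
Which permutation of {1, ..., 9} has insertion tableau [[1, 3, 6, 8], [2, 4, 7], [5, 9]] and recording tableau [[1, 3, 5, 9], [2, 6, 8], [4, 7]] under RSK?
5 2 4 1 9 7 3 6 8

Reverse RSK: for i = n, n-1, ..., 1, locate i in Q, remove the corresponding corner cell from P, and reverse-bump its entry up through P; the value ejected from row 1 is w(i).

So w = 5 2 4 1 9 7 3 6 8.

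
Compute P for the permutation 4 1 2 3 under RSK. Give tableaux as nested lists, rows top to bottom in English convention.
Insert 4: appended to row 1. P = [[4]].
Insert 1: 1 bumps 4 from row 1; 4 starts row 2. P = [[1], [4]].
Insert 2: appended to row 1. P = [[1, 2], [4]].
Insert 3: appended to row 1. P = [[1, 2, 3], [4]].

So P = [[1, 2, 3], [4]].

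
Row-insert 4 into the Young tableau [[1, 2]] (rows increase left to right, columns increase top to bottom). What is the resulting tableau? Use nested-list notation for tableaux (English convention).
4 is larger than every entry of row 1, so it is appended to row 1. The new tableau is [[1, 2, 4]].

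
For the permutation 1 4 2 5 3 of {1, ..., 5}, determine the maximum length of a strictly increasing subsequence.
3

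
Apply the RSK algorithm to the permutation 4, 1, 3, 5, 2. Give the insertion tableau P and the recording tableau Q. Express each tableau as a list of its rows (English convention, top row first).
Insert each entry of the permutation into P by Schensted row insertion, recording in Q the position of each new cell.

After inserting 4: P = [[4]].
After inserting 1: P = [[1], [4]].
After inserting 3: P = [[1, 3], [4]].
After inserting 5: P = [[1, 3, 5], [4]].
After inserting 2: P = [[1, 2, 5], [3], [4]].

So P = [[1, 2, 5], [3], [4]], Q = [[1, 3, 4], [2], [5]].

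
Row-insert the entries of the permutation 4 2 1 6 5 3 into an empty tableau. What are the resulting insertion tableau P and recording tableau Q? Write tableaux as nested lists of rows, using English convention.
Insert each entry of the permutation into P by Schensted row insertion, recording in Q the position of each new cell.

Insert 4: appended to row 1. P = [[4]].
Insert 2: 2 bumps 4 from row 1; 4 starts row 2. P = [[2], [4]].
Insert 1: 1 bumps 2 from row 1; 2 bumps 4 from row 2; 4 starts row 3. P = [[1], [2], [4]].
Insert 6: appended to row 1. P = [[1, 6], [2], [4]].
Insert 5: 5 bumps 6 from row 1; 6 appends to row 2. P = [[1, 5], [2, 6], [4]].
Insert 3: 3 bumps 5 from row 1; 5 bumps 6 from row 2; 6 appends to row 3. P = [[1, 3], [2, 5], [4, 6]].

So P = [[1, 3], [2, 5], [4, 6]], Q = [[1, 4], [2, 5], [3, 6]].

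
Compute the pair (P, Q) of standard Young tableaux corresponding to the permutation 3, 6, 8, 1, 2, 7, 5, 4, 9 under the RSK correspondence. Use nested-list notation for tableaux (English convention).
Insert each entry of the permutation into P by Schensted row insertion, recording in Q the position of each new cell.

Insert 3: appended to row 1. P = [[3]], Q = [[1]].
Insert 6: appended to row 1. P = [[3, 6]], Q = [[1, 2]].
Insert 8: appended to row 1. P = [[3, 6, 8]], Q = [[1, 2, 3]].
Insert 1: 1 bumps 3 from row 1; 3 starts row 2. P = [[1, 6, 8], [3]], Q = [[1, 2, 3], [4]].
Insert 2: 2 bumps 6 from row 1; 6 appends to row 2. P = [[1, 2, 8], [3, 6]], Q = [[1, 2, 3], [4, 5]].
Insert 7: 7 bumps 8 from row 1; 8 appends to row 2. P = [[1, 2, 7], [3, 6, 8]], Q = [[1, 2, 3], [4, 5, 6]].
Insert 5: 5 bumps 7 from row 1; 7 bumps 8 from row 2; 8 starts row 3. P = [[1, 2, 5], [3, 6, 7], [8]], Q = [[1, 2, 3], [4, 5, 6], [7]].
Insert 4: 4 bumps 5 from row 1; 5 bumps 6 from row 2; 6 bumps 8 from row 3; 8 starts row 4. P = [[1, 2, 4], [3, 5, 7], [6], [8]], Q = [[1, 2, 3], [4, 5, 6], [7], [8]].
Insert 9: appended to row 1. P = [[1, 2, 4, 9], [3, 5, 7], [6], [8]], Q = [[1, 2, 3, 9], [4, 5, 6], [7], [8]].

So P = [[1, 2, 4, 9], [3, 5, 7], [6], [8]], Q = [[1, 2, 3, 9], [4, 5, 6], [7], [8]].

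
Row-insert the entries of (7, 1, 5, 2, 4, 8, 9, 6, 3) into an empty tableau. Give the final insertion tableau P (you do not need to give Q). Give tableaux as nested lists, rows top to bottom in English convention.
P = [[1, 2, 3, 6, 9], [4, 8], [5], [7]]

After inserting 7: P = [[7]].
After inserting 1: P = [[1], [7]].
After inserting 5: P = [[1, 5], [7]].
After inserting 2: P = [[1, 2], [5], [7]].
After inserting 4: P = [[1, 2, 4], [5], [7]].
After inserting 8: P = [[1, 2, 4, 8], [5], [7]].
After inserting 9: P = [[1, 2, 4, 8, 9], [5], [7]].
After inserting 6: P = [[1, 2, 4, 6, 9], [5, 8], [7]].
After inserting 3: P = [[1, 2, 3, 6, 9], [4, 8], [5], [7]].

So P = [[1, 2, 3, 6, 9], [4, 8], [5], [7]].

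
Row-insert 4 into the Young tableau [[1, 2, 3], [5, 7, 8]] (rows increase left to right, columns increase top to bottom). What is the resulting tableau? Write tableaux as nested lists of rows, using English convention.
4 is larger than every entry of row 1, so it is appended to row 1. The new tableau is [[1, 2, 3, 4], [5, 7, 8]].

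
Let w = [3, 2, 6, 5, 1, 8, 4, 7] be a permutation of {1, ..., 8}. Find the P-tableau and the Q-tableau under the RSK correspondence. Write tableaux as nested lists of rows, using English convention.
Insert each entry of the permutation into P by Schensted row insertion, recording in Q the position of each new cell.

Insert 3: appended to row 1. P = [[3]].
Insert 2: 2 bumps 3 from row 1; 3 starts row 2. P = [[2], [3]].
Insert 6: appended to row 1. P = [[2, 6], [3]].
Insert 5: 5 bumps 6 from row 1; 6 appends to row 2. P = [[2, 5], [3, 6]].
Insert 1: 1 bumps 2 from row 1; 2 bumps 3 from row 2; 3 starts row 3. P = [[1, 5], [2, 6], [3]].
Insert 8: appended to row 1. P = [[1, 5, 8], [2, 6], [3]].
Insert 4: 4 bumps 5 from row 1; 5 bumps 6 from row 2; 6 appends to row 3. P = [[1, 4, 8], [2, 5], [3, 6]].
Insert 7: 7 bumps 8 from row 1; 8 appends to row 2. P = [[1, 4, 7], [2, 5, 8], [3, 6]].

So P = [[1, 4, 7], [2, 5, 8], [3, 6]], Q = [[1, 3, 6], [2, 4, 8], [5, 7]].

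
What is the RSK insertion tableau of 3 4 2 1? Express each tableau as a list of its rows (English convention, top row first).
After inserting 3: P = [[3]].
After inserting 4: P = [[3, 4]].
After inserting 2: P = [[2, 4], [3]].
After inserting 1: P = [[1, 4], [2], [3]].

So P = [[1, 4], [2], [3]].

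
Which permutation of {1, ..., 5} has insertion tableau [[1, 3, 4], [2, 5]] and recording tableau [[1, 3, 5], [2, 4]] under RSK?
2 1 5 3 4

Reverse RSK: for i = n, n-1, ..., 1, locate i in Q, remove the corresponding corner cell from P, and reverse-bump its entry up through P; the value ejected from row 1 is w(i).

So w = 2 1 5 3 4.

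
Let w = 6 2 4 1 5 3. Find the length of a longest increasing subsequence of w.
3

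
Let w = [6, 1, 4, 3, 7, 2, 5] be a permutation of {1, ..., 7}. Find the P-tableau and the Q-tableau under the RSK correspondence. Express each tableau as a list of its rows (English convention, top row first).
P = [[1, 2, 5], [3, 7], [4], [6]], Q = [[1, 3, 5], [2, 7], [4], [6]]

Insert each entry of the permutation into P by Schensted row insertion, recording in Q the position of each new cell.

After inserting 6: P = [[6]].
After inserting 1: P = [[1], [6]].
After inserting 4: P = [[1, 4], [6]].
After inserting 3: P = [[1, 3], [4], [6]].
After inserting 7: P = [[1, 3, 7], [4], [6]].
After inserting 2: P = [[1, 2, 7], [3], [4], [6]].
After inserting 5: P = [[1, 2, 5], [3, 7], [4], [6]].

So P = [[1, 2, 5], [3, 7], [4], [6]], Q = [[1, 3, 5], [2, 7], [4], [6]].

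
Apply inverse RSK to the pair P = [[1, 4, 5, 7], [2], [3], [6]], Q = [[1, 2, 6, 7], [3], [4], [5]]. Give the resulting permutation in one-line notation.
Reverse the RSK construction: for i from n down to 1, find the cell of Q containing i, remove the entry at that cell from P, and reverse-bump it up through P; the value ejected from row 1 is w(i).

Step i=7: Q has 7 at row 1, column 4; remove that cell from P, ejecting 7. So w(7) = 7. P is now [[1, 4, 5], [2], [3], [6]].
Step i=6: Q has 6 at row 1, column 3; remove that cell from P, ejecting 5. So w(6) = 5. P is now [[1, 4], [2], [3], [6]].
Step i=5: Q has 5 at row 4, column 1; remove 6 from row 4 of P and reverse-bump: 6 enters row 3 and ejects 3; 3 enters row 2 and ejects 2; 2 enters row 1 and ejects 1. So w(5) = 1. P is now [[2, 4], [3], [6]].
Step i=4: Q has 4 at row 3, column 1; remove 6 from row 3 of P and reverse-bump: 6 enters row 2 and ejects 3; 3 enters row 1 and ejects 2. So w(4) = 2. P is now [[3, 4], [6]].
Step i=3: Q has 3 at row 2, column 1; remove 6 from row 2 of P and reverse-bump: 6 enters row 1 and ejects 4. So w(3) = 4. P is now [[3, 6]].
Step i=2: Q has 2 at row 1, column 2; remove that cell from P, ejecting 6. So w(2) = 6. P is now [[3]].
Step i=1: Q has 1 at row 1, column 1; remove that cell from P, ejecting 3. So w(1) = 3. P is now [].

So w = 3 6 4 2 1 5 7.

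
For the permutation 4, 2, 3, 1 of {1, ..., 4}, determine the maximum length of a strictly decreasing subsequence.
3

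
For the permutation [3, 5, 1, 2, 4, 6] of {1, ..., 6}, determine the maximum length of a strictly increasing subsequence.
4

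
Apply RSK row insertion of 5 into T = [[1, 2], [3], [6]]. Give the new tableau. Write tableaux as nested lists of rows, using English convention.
5 is larger than every entry of row 1, so it is appended to row 1. The new tableau is [[1, 2, 5], [3], [6]].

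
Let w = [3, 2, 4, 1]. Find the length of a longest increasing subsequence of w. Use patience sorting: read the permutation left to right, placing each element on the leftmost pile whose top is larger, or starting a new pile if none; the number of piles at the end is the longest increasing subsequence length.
2

3: new pile. tops = [3]
2: onto pile 1 (replacing 3). tops = [2]
4: new pile. tops = [2, 4]
1: onto pile 1 (replacing 2). tops = [1, 4]

2 piles, so the longest increasing subsequence has length 2.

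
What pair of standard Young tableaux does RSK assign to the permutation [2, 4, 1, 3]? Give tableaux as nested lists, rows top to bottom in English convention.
P = [[1, 3], [2, 4]], Q = [[1, 2], [3, 4]]

Insert each entry of the permutation into P by Schensted row insertion, recording in Q the position of each new cell.

Insert 2: appended to row 1. P = [[2]].
Insert 4: appended to row 1. P = [[2, 4]].
Insert 1: 1 bumps 2 from row 1; 2 starts row 2. P = [[1, 4], [2]].
Insert 3: 3 bumps 4 from row 1; 4 appends to row 2. P = [[1, 3], [2, 4]].

So P = [[1, 3], [2, 4]], Q = [[1, 2], [3, 4]].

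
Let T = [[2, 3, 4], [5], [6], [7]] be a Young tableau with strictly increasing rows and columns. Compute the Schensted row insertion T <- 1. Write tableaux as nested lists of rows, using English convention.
[[1, 3, 4], [2], [5], [6], [7]]

In row 1, 1 replaces 2 (the leftmost entry greater than 1); 2 is bumped to row 2. In row 2, 2 replaces 5 (the leftmost entry greater than 2); 5 is bumped to row 3. In row 3, 5 replaces 6 (the leftmost entry greater than 5); 6 is bumped to row 4. In row 4, 6 replaces 7 (the leftmost entry greater than 6); 7 is bumped to row 5. 7 starts a new row 5. The new tableau is [[1, 3, 4], [2], [5], [6], [7]].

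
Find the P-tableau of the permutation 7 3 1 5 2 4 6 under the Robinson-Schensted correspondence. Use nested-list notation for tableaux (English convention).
P = [[1, 2, 4, 6], [3, 5], [7]]

Insert 7: appended to row 1. P = [[7]].
Insert 3: 3 bumps 7 from row 1; 7 starts row 2. P = [[3], [7]].
Insert 1: 1 bumps 3 from row 1; 3 bumps 7 from row 2; 7 starts row 3. P = [[1], [3], [7]].
Insert 5: appended to row 1. P = [[1, 5], [3], [7]].
Insert 2: 2 bumps 5 from row 1; 5 appends to row 2. P = [[1, 2], [3, 5], [7]].
Insert 4: appended to row 1. P = [[1, 2, 4], [3, 5], [7]].
Insert 6: appended to row 1. P = [[1, 2, 4, 6], [3, 5], [7]].

So P = [[1, 2, 4, 6], [3, 5], [7]].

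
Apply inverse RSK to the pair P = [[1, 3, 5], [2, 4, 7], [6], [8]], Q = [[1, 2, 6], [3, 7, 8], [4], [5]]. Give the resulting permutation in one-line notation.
2 8 6 4 1 7 3 5

Reverse the RSK construction: for i from n down to 1, find the cell of Q containing i, remove the entry at that cell from P, and reverse-bump it up through P; the value ejected from row 1 is w(i).

Step i=8: Q has 8 at row 2, column 3; remove 7 from row 2 of P and reverse-bump: 7 enters row 1 and ejects 5. So w(8) = 5. P is now [[1, 3, 7], [2, 4], [6], [8]].
Step i=7: Q has 7 at row 2, column 2; remove 4 from row 2 of P and reverse-bump: 4 enters row 1 and ejects 3. So w(7) = 3. P is now [[1, 4, 7], [2], [6], [8]].
Step i=6: Q has 6 at row 1, column 3; remove that cell from P, ejecting 7. So w(6) = 7. P is now [[1, 4], [2], [6], [8]].
Step i=5: Q has 5 at row 4, column 1; remove 8 from row 4 of P and reverse-bump: 8 enters row 3 and ejects 6; 6 enters row 2 and ejects 2; 2 enters row 1 and ejects 1. So w(5) = 1. P is now [[2, 4], [6], [8]].
Step i=4: Q has 4 at row 3, column 1; remove 8 from row 3 of P and reverse-bump: 8 enters row 2 and ejects 6; 6 enters row 1 and ejects 4. So w(4) = 4. P is now [[2, 6], [8]].
Step i=3: Q has 3 at row 2, column 1; remove 8 from row 2 of P and reverse-bump: 8 enters row 1 and ejects 6. So w(3) = 6. P is now [[2, 8]].
Step i=2: Q has 2 at row 1, column 2; remove that cell from P, ejecting 8. So w(2) = 8. P is now [[2]].
Step i=1: Q has 1 at row 1, column 1; remove that cell from P, ejecting 2. So w(1) = 2. P is now [].

So w = 2 8 6 4 1 7 3 5.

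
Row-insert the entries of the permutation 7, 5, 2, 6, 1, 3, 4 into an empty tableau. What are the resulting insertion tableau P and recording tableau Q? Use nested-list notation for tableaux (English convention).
Insert each entry of the permutation into P by Schensted row insertion, recording in Q the position of each new cell.

Insert 7: appended to row 1. P = [[7]].
Insert 5: 5 bumps 7 from row 1; 7 starts row 2. P = [[5], [7]].
Insert 2: 2 bumps 5 from row 1; 5 bumps 7 from row 2; 7 starts row 3. P = [[2], [5], [7]].
Insert 6: appended to row 1. P = [[2, 6], [5], [7]].
Insert 1: 1 bumps 2 from row 1; 2 bumps 5 from row 2; 5 bumps 7 from row 3; 7 starts row 4. P = [[1, 6], [2], [5], [7]].
Insert 3: 3 bumps 6 from row 1; 6 appends to row 2. P = [[1, 3], [2, 6], [5], [7]].
Insert 4: appended to row 1. P = [[1, 3, 4], [2, 6], [5], [7]].

So P = [[1, 3, 4], [2, 6], [5], [7]], Q = [[1, 4, 7], [2, 6], [3], [5]].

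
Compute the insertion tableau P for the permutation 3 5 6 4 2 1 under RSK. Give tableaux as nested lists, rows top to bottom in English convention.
P = [[1, 4, 6], [2], [3], [5]]

Insert 3: appended to row 1. P = [[3]].
Insert 5: appended to row 1. P = [[3, 5]].
Insert 6: appended to row 1. P = [[3, 5, 6]].
Insert 4: 4 bumps 5 from row 1; 5 starts row 2. P = [[3, 4, 6], [5]].
Insert 2: 2 bumps 3 from row 1; 3 bumps 5 from row 2; 5 starts row 3. P = [[2, 4, 6], [3], [5]].
Insert 1: 1 bumps 2 from row 1; 2 bumps 3 from row 2; 3 bumps 5 from row 3; 5 starts row 4. P = [[1, 4, 6], [2], [3], [5]].

So P = [[1, 4, 6], [2], [3], [5]].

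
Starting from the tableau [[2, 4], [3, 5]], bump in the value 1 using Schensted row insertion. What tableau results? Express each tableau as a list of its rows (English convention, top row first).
[[1, 4], [2, 5], [3]]

In row 1, 1 replaces 2 (the leftmost entry greater than 1); 2 is bumped to row 2. In row 2, 2 replaces 3 (the leftmost entry greater than 2); 3 is bumped to row 3. 3 starts a new row 3. The new tableau is [[1, 4], [2, 5], [3]].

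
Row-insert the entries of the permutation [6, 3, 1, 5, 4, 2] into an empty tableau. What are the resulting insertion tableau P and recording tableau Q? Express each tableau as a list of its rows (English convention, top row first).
Insert each entry of the permutation into P by Schensted row insertion, recording in Q the position of each new cell.

After inserting 6: P = [[6]].
After inserting 3: P = [[3], [6]].
After inserting 1: P = [[1], [3], [6]].
After inserting 5: P = [[1, 5], [3], [6]].
After inserting 4: P = [[1, 4], [3, 5], [6]].
After inserting 2: P = [[1, 2], [3, 4], [5], [6]].

So P = [[1, 2], [3, 4], [5], [6]], Q = [[1, 4], [2, 5], [3], [6]].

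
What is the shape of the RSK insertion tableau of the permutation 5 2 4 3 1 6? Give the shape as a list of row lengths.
[3, 1, 1, 1]

Row-insert each entry into an empty tableau.

After inserting 5: P = [[5]].
After inserting 2: P = [[2], [5]].
After inserting 4: P = [[2, 4], [5]].
After inserting 3: P = [[2, 3], [4], [5]].
After inserting 1: P = [[1, 3], [2], [4], [5]].
After inserting 6: P = [[1, 3, 6], [2], [4], [5]].

The final insertion tableau P = [[1, 3, 6], [2], [4], [5]] has shape [3, 1, 1, 1].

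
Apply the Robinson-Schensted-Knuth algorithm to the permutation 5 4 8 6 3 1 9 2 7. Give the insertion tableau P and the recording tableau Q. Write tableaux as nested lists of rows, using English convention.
P = [[1, 2, 7], [3, 6, 9], [4, 8], [5]], Q = [[1, 3, 7], [2, 4, 9], [5, 8], [6]]

Insert each entry of the permutation into P by Schensted row insertion, recording in Q the position of each new cell.

After inserting 5: P = [[5]].
After inserting 4: P = [[4], [5]].
After inserting 8: P = [[4, 8], [5]].
After inserting 6: P = [[4, 6], [5, 8]].
After inserting 3: P = [[3, 6], [4, 8], [5]].
After inserting 1: P = [[1, 6], [3, 8], [4], [5]].
After inserting 9: P = [[1, 6, 9], [3, 8], [4], [5]].
After inserting 2: P = [[1, 2, 9], [3, 6], [4, 8], [5]].
After inserting 7: P = [[1, 2, 7], [3, 6, 9], [4, 8], [5]].

So P = [[1, 2, 7], [3, 6, 9], [4, 8], [5]], Q = [[1, 3, 7], [2, 4, 9], [5, 8], [6]].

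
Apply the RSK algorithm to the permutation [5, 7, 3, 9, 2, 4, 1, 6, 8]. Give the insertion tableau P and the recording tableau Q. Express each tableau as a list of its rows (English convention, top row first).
Insert each entry of the permutation into P by Schensted row insertion, recording in Q the position of each new cell.

After inserting 5: P = [[5]].
After inserting 7: P = [[5, 7]].
After inserting 3: P = [[3, 7], [5]].
After inserting 9: P = [[3, 7, 9], [5]].
After inserting 2: P = [[2, 7, 9], [3], [5]].
After inserting 4: P = [[2, 4, 9], [3, 7], [5]].
After inserting 1: P = [[1, 4, 9], [2, 7], [3], [5]].
After inserting 6: P = [[1, 4, 6], [2, 7, 9], [3], [5]].
After inserting 8: P = [[1, 4, 6, 8], [2, 7, 9], [3], [5]].

So P = [[1, 4, 6, 8], [2, 7, 9], [3], [5]], Q = [[1, 2, 4, 9], [3, 6, 8], [5], [7]].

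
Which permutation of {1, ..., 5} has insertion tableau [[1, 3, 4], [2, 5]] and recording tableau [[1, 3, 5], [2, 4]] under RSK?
Reverse the RSK construction: for i from n down to 1, find the cell of Q containing i, remove the entry at that cell from P, and reverse-bump it up through P; the value ejected from row 1 is w(i).

Step i=5: Q has 5 at row 1, column 3; remove that cell from P, ejecting 4. So w(5) = 4. P is now [[1, 3], [2, 5]].
Step i=4: Q has 4 at row 2, column 2; remove 5 from row 2 of P and reverse-bump: 5 enters row 1 and ejects 3. So w(4) = 3. P is now [[1, 5], [2]].
Step i=3: Q has 3 at row 1, column 2; remove that cell from P, ejecting 5. So w(3) = 5. P is now [[1], [2]].
Step i=2: Q has 2 at row 2, column 1; remove 2 from row 2 of P and reverse-bump: 2 enters row 1 and ejects 1. So w(2) = 1. P is now [[2]].
Step i=1: Q has 1 at row 1, column 1; remove that cell from P, ejecting 2. So w(1) = 2. P is now [].

So w = 2 1 5 3 4.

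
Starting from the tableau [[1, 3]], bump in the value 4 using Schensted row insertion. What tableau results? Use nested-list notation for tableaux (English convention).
[[1, 3, 4]]

4 is larger than every entry of row 1, so it is appended to row 1. The new tableau is [[1, 3, 4]].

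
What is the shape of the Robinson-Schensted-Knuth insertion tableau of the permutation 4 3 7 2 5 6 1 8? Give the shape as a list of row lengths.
Row-insert each entry into an empty tableau.

After inserting 4: P = [[4]].
After inserting 3: P = [[3], [4]].
After inserting 7: P = [[3, 7], [4]].
After inserting 2: P = [[2, 7], [3], [4]].
After inserting 5: P = [[2, 5], [3, 7], [4]].
After inserting 6: P = [[2, 5, 6], [3, 7], [4]].
After inserting 1: P = [[1, 5, 6], [2, 7], [3], [4]].
After inserting 8: P = [[1, 5, 6, 8], [2, 7], [3], [4]].

The final insertion tableau P = [[1, 5, 6, 8], [2, 7], [3], [4]] has shape [4, 2, 1, 1].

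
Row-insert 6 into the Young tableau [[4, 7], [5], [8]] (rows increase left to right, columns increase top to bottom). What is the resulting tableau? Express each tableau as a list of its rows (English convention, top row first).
[[4, 6], [5, 7], [8]]

In row 1, 6 replaces 7 (the leftmost entry greater than 6); 7 is bumped to row 2. 7 is appended to row 2. The new tableau is [[4, 6], [5, 7], [8]].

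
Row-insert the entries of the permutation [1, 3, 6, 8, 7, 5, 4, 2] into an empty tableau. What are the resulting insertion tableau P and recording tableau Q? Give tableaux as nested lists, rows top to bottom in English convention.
Insert each entry of the permutation into P by Schensted row insertion, recording in Q the position of each new cell.

Insert 1: appended to row 1. P = [[1]], Q = [[1]].
Insert 3: appended to row 1. P = [[1, 3]], Q = [[1, 2]].
Insert 6: appended to row 1. P = [[1, 3, 6]], Q = [[1, 2, 3]].
Insert 8: appended to row 1. P = [[1, 3, 6, 8]], Q = [[1, 2, 3, 4]].
Insert 7: 7 bumps 8 from row 1; 8 starts row 2. P = [[1, 3, 6, 7], [8]], Q = [[1, 2, 3, 4], [5]].
Insert 5: 5 bumps 6 from row 1; 6 bumps 8 from row 2; 8 starts row 3. P = [[1, 3, 5, 7], [6], [8]], Q = [[1, 2, 3, 4], [5], [6]].
Insert 4: 4 bumps 5 from row 1; 5 bumps 6 from row 2; 6 bumps 8 from row 3; 8 starts row 4. P = [[1, 3, 4, 7], [5], [6], [8]], Q = [[1, 2, 3, 4], [5], [6], [7]].
Insert 2: 2 bumps 3 from row 1; 3 bumps 5 from row 2; 5 bumps 6 from row 3; 6 bumps 8 from row 4; 8 starts row 5. P = [[1, 2, 4, 7], [3], [5], [6], [8]], Q = [[1, 2, 3, 4], [5], [6], [7], [8]].

So P = [[1, 2, 4, 7], [3], [5], [6], [8]], Q = [[1, 2, 3, 4], [5], [6], [7], [8]].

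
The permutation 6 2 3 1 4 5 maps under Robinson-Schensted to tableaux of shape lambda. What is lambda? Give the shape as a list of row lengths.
[4, 1, 1]

RSK row insertion gives P = [[1, 3, 4, 5], [2], [6]], which has shape [4, 1, 1].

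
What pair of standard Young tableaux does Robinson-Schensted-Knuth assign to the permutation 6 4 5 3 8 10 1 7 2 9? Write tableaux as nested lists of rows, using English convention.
Insert each entry of the permutation into P by Schensted row insertion, recording in Q the position of each new cell.

Insert 6: appended to row 1. P = [[6]], Q = [[1]].
Insert 4: 4 bumps 6 from row 1; 6 starts row 2. P = [[4], [6]], Q = [[1], [2]].
Insert 5: appended to row 1. P = [[4, 5], [6]], Q = [[1, 3], [2]].
Insert 3: 3 bumps 4 from row 1; 4 bumps 6 from row 2; 6 starts row 3. P = [[3, 5], [4], [6]], Q = [[1, 3], [2], [4]].
Insert 8: appended to row 1. P = [[3, 5, 8], [4], [6]], Q = [[1, 3, 5], [2], [4]].
Insert 10: appended to row 1. P = [[3, 5, 8, 10], [4], [6]], Q = [[1, 3, 5, 6], [2], [4]].
Insert 1: 1 bumps 3 from row 1; 3 bumps 4 from row 2; 4 bumps 6 from row 3; 6 starts row 4. P = [[1, 5, 8, 10], [3], [4], [6]], Q = [[1, 3, 5, 6], [2], [4], [7]].
Insert 7: 7 bumps 8 from row 1; 8 appends to row 2. P = [[1, 5, 7, 10], [3, 8], [4], [6]], Q = [[1, 3, 5, 6], [2, 8], [4], [7]].
Insert 2: 2 bumps 5 from row 1; 5 bumps 8 from row 2; 8 appends to row 3. P = [[1, 2, 7, 10], [3, 5], [4, 8], [6]], Q = [[1, 3, 5, 6], [2, 8], [4, 9], [7]].
Insert 9: 9 bumps 10 from row 1; 10 appends to row 2. P = [[1, 2, 7, 9], [3, 5, 10], [4, 8], [6]], Q = [[1, 3, 5, 6], [2, 8, 10], [4, 9], [7]].

So P = [[1, 2, 7, 9], [3, 5, 10], [4, 8], [6]], Q = [[1, 3, 5, 6], [2, 8, 10], [4, 9], [7]].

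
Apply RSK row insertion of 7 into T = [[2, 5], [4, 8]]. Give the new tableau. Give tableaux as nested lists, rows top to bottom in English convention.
7 is larger than every entry of row 1, so it is appended to row 1. The new tableau is [[2, 5, 7], [4, 8]].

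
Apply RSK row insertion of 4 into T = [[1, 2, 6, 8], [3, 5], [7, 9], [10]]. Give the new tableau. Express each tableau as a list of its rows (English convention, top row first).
[[1, 2, 4, 8], [3, 5, 6], [7, 9], [10]]

In row 1, 4 replaces 6 (the leftmost entry greater than 4); 6 is bumped to row 2. 6 is appended to row 2. The new tableau is [[1, 2, 4, 8], [3, 5, 6], [7, 9], [10]].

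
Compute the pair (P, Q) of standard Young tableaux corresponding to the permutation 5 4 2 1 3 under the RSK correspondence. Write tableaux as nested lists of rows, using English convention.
Insert each entry of the permutation into P by Schensted row insertion, recording in Q the position of each new cell.

Insert 5: appended to row 1. P = [[5]], Q = [[1]].
Insert 4: 4 bumps 5 from row 1; 5 starts row 2. P = [[4], [5]], Q = [[1], [2]].
Insert 2: 2 bumps 4 from row 1; 4 bumps 5 from row 2; 5 starts row 3. P = [[2], [4], [5]], Q = [[1], [2], [3]].
Insert 1: 1 bumps 2 from row 1; 2 bumps 4 from row 2; 4 bumps 5 from row 3; 5 starts row 4. P = [[1], [2], [4], [5]], Q = [[1], [2], [3], [4]].
Insert 3: appended to row 1. P = [[1, 3], [2], [4], [5]], Q = [[1, 5], [2], [3], [4]].

So P = [[1, 3], [2], [4], [5]], Q = [[1, 5], [2], [3], [4]].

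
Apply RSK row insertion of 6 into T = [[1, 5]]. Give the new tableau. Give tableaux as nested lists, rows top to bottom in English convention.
6 is larger than every entry of row 1, so it is appended to row 1. The new tableau is [[1, 5, 6]].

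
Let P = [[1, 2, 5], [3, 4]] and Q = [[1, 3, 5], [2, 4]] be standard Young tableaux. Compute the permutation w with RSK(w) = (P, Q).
Reverse the RSK construction: for i from n down to 1, find the cell of Q containing i, remove the entry at that cell from P, and reverse-bump it up through P; the value ejected from row 1 is w(i).

Step i=5: Q has 5 at row 1, column 3; remove that cell from P, ejecting 5. So w(5) = 5. P is now [[1, 2], [3, 4]].
Step i=4: Q has 4 at row 2, column 2; remove 4 from row 2 of P and reverse-bump: 4 enters row 1 and ejects 2. So w(4) = 2. P is now [[1, 4], [3]].
Step i=3: Q has 3 at row 1, column 2; remove that cell from P, ejecting 4. So w(3) = 4. P is now [[1], [3]].
Step i=2: Q has 2 at row 2, column 1; remove 3 from row 2 of P and reverse-bump: 3 enters row 1 and ejects 1. So w(2) = 1. P is now [[3]].
Step i=1: Q has 1 at row 1, column 1; remove that cell from P, ejecting 3. So w(1) = 3. P is now [].

So w = 3 1 4 2 5.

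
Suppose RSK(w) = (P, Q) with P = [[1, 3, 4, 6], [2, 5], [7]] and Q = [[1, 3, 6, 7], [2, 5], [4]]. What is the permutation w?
7 2 5 1 3 4 6

Reverse RSK: for i = n, n-1, ..., 1, locate i in Q, remove the corresponding corner cell from P, and reverse-bump its entry up through P; the value ejected from row 1 is w(i).

So w = 7 2 5 1 3 4 6.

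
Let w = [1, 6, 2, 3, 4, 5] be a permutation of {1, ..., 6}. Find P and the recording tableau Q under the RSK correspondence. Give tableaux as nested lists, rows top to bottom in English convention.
P = [[1, 2, 3, 4, 5], [6]], Q = [[1, 2, 4, 5, 6], [3]]

Insert each entry of the permutation into P by Schensted row insertion, recording in Q the position of each new cell.

Insert 1: appended to row 1. P = [[1]].
Insert 6: appended to row 1. P = [[1, 6]].
Insert 2: 2 bumps 6 from row 1; 6 starts row 2. P = [[1, 2], [6]].
Insert 3: appended to row 1. P = [[1, 2, 3], [6]].
Insert 4: appended to row 1. P = [[1, 2, 3, 4], [6]].
Insert 5: appended to row 1. P = [[1, 2, 3, 4, 5], [6]].

So P = [[1, 2, 3, 4, 5], [6]], Q = [[1, 2, 4, 5, 6], [3]].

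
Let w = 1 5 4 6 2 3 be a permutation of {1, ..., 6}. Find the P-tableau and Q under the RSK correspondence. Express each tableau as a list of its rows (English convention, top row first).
P = [[1, 2, 3], [4, 6], [5]], Q = [[1, 2, 4], [3, 6], [5]]

Insert each entry of the permutation into P by Schensted row insertion, recording in Q the position of each new cell.

Insert 1: appended to row 1. P = [[1]].
Insert 5: appended to row 1. P = [[1, 5]].
Insert 4: 4 bumps 5 from row 1; 5 starts row 2. P = [[1, 4], [5]].
Insert 6: appended to row 1. P = [[1, 4, 6], [5]].
Insert 2: 2 bumps 4 from row 1; 4 bumps 5 from row 2; 5 starts row 3. P = [[1, 2, 6], [4], [5]].
Insert 3: 3 bumps 6 from row 1; 6 appends to row 2. P = [[1, 2, 3], [4, 6], [5]].

So P = [[1, 2, 3], [4, 6], [5]], Q = [[1, 2, 4], [3, 6], [5]].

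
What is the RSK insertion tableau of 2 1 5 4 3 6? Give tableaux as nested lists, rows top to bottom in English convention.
Insert 2: appended to row 1. P = [[2]].
Insert 1: 1 bumps 2 from row 1; 2 starts row 2. P = [[1], [2]].
Insert 5: appended to row 1. P = [[1, 5], [2]].
Insert 4: 4 bumps 5 from row 1; 5 appends to row 2. P = [[1, 4], [2, 5]].
Insert 3: 3 bumps 4 from row 1; 4 bumps 5 from row 2; 5 starts row 3. P = [[1, 3], [2, 4], [5]].
Insert 6: appended to row 1. P = [[1, 3, 6], [2, 4], [5]].

So P = [[1, 3, 6], [2, 4], [5]].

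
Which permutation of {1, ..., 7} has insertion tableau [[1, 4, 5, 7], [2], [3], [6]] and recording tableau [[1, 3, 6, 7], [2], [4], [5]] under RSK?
Reverse the RSK construction: for i from n down to 1, find the cell of Q containing i, remove the entry at that cell from P, and reverse-bump it up through P; the value ejected from row 1 is w(i).

Step i=7: Q has 7 at row 1, column 4; remove that cell from P, ejecting 7. So w(7) = 7. P is now [[1, 4, 5], [2], [3], [6]].
Step i=6: Q has 6 at row 1, column 3; remove that cell from P, ejecting 5. So w(6) = 5. P is now [[1, 4], [2], [3], [6]].
Step i=5: Q has 5 at row 4, column 1; remove 6 from row 4 of P and reverse-bump: 6 enters row 3 and ejects 3; 3 enters row 2 and ejects 2; 2 enters row 1 and ejects 1. So w(5) = 1. P is now [[2, 4], [3], [6]].
Step i=4: Q has 4 at row 3, column 1; remove 6 from row 3 of P and reverse-bump: 6 enters row 2 and ejects 3; 3 enters row 1 and ejects 2. So w(4) = 2. P is now [[3, 4], [6]].
Step i=3: Q has 3 at row 1, column 2; remove that cell from P, ejecting 4. So w(3) = 4. P is now [[3], [6]].
Step i=2: Q has 2 at row 2, column 1; remove 6 from row 2 of P and reverse-bump: 6 enters row 1 and ejects 3. So w(2) = 3. P is now [[6]].
Step i=1: Q has 1 at row 1, column 1; remove that cell from P, ejecting 6. So w(1) = 6. P is now [].

So w = 6 3 4 2 1 5 7.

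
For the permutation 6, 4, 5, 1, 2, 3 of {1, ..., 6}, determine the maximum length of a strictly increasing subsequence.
3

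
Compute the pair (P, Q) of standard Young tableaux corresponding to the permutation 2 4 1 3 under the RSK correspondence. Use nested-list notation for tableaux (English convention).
Insert each entry of the permutation into P by Schensted row insertion, recording in Q the position of each new cell.

Insert 2: appended to row 1. P = [[2]].
Insert 4: appended to row 1. P = [[2, 4]].
Insert 1: 1 bumps 2 from row 1; 2 starts row 2. P = [[1, 4], [2]].
Insert 3: 3 bumps 4 from row 1; 4 appends to row 2. P = [[1, 3], [2, 4]].

So P = [[1, 3], [2, 4]], Q = [[1, 2], [3, 4]].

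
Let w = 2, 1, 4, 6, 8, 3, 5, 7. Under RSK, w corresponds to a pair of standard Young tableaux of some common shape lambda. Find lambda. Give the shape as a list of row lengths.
[4, 4]

Row-insert each entry into an empty tableau.

After inserting 2: P = [[2]].
After inserting 1: P = [[1], [2]].
After inserting 4: P = [[1, 4], [2]].
After inserting 6: P = [[1, 4, 6], [2]].
After inserting 8: P = [[1, 4, 6, 8], [2]].
After inserting 3: P = [[1, 3, 6, 8], [2, 4]].
After inserting 5: P = [[1, 3, 5, 8], [2, 4, 6]].
After inserting 7: P = [[1, 3, 5, 7], [2, 4, 6, 8]].

The final insertion tableau P = [[1, 3, 5, 7], [2, 4, 6, 8]] has shape [4, 4].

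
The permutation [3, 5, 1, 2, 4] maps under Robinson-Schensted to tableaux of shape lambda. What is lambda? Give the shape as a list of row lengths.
Row-insert each entry into an empty tableau.

After inserting 3: P = [[3]].
After inserting 5: P = [[3, 5]].
After inserting 1: P = [[1, 5], [3]].
After inserting 2: P = [[1, 2], [3, 5]].
After inserting 4: P = [[1, 2, 4], [3, 5]].

The final insertion tableau P = [[1, 2, 4], [3, 5]] has shape [3, 2].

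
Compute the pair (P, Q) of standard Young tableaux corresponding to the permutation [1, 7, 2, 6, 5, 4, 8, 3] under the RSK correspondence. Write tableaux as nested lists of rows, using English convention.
Insert each entry of the permutation into P by Schensted row insertion, recording in Q the position of each new cell.

Insert 1: appended to row 1. P = [[1]].
Insert 7: appended to row 1. P = [[1, 7]].
Insert 2: 2 bumps 7 from row 1; 7 starts row 2. P = [[1, 2], [7]].
Insert 6: appended to row 1. P = [[1, 2, 6], [7]].
Insert 5: 5 bumps 6 from row 1; 6 bumps 7 from row 2; 7 starts row 3. P = [[1, 2, 5], [6], [7]].
Insert 4: 4 bumps 5 from row 1; 5 bumps 6 from row 2; 6 bumps 7 from row 3; 7 starts row 4. P = [[1, 2, 4], [5], [6], [7]].
Insert 8: appended to row 1. P = [[1, 2, 4, 8], [5], [6], [7]].
Insert 3: 3 bumps 4 from row 1; 4 bumps 5 from row 2; 5 bumps 6 from row 3; 6 bumps 7 from row 4; 7 starts row 5. P = [[1, 2, 3, 8], [4], [5], [6], [7]].

So P = [[1, 2, 3, 8], [4], [5], [6], [7]], Q = [[1, 2, 4, 7], [3], [5], [6], [8]].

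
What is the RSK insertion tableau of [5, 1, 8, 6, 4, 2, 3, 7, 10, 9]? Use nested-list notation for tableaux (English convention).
P = [[1, 2, 3, 7, 9], [4, 6, 10], [5], [8]]

After inserting 5: P = [[5]].
After inserting 1: P = [[1], [5]].
After inserting 8: P = [[1, 8], [5]].
After inserting 6: P = [[1, 6], [5, 8]].
After inserting 4: P = [[1, 4], [5, 6], [8]].
After inserting 2: P = [[1, 2], [4, 6], [5], [8]].
After inserting 3: P = [[1, 2, 3], [4, 6], [5], [8]].
After inserting 7: P = [[1, 2, 3, 7], [4, 6], [5], [8]].
After inserting 10: P = [[1, 2, 3, 7, 10], [4, 6], [5], [8]].
After inserting 9: P = [[1, 2, 3, 7, 9], [4, 6, 10], [5], [8]].

So P = [[1, 2, 3, 7, 9], [4, 6, 10], [5], [8]].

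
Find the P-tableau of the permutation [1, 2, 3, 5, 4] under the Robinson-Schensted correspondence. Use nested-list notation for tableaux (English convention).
Insert 1: appended to row 1. P = [[1]].
Insert 2: appended to row 1. P = [[1, 2]].
Insert 3: appended to row 1. P = [[1, 2, 3]].
Insert 5: appended to row 1. P = [[1, 2, 3, 5]].
Insert 4: 4 bumps 5 from row 1; 5 starts row 2. P = [[1, 2, 3, 4], [5]].

So P = [[1, 2, 3, 4], [5]].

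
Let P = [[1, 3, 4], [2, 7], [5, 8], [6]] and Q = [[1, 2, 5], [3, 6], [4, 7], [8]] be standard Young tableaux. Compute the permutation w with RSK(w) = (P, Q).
2 6 5 3 8 7 4 1

Reverse the RSK construction: for i from n down to 1, find the cell of Q containing i, remove the entry at that cell from P, and reverse-bump it up through P; the value ejected from row 1 is w(i).

Step i=8: Q has 8 at row 4, column 1; remove 6 from row 4 of P and reverse-bump: 6 enters row 3 and ejects 5; 5 enters row 2 and ejects 2; 2 enters row 1 and ejects 1. So w(8) = 1. P is now [[2, 3, 4], [5, 7], [6, 8]].
Step i=7: Q has 7 at row 3, column 2; remove 8 from row 3 of P and reverse-bump: 8 enters row 2 and ejects 7; 7 enters row 1 and ejects 4. So w(7) = 4. P is now [[2, 3, 7], [5, 8], [6]].
Step i=6: Q has 6 at row 2, column 2; remove 8 from row 2 of P and reverse-bump: 8 enters row 1 and ejects 7. So w(6) = 7. P is now [[2, 3, 8], [5], [6]].
Step i=5: Q has 5 at row 1, column 3; remove that cell from P, ejecting 8. So w(5) = 8. P is now [[2, 3], [5], [6]].
Step i=4: Q has 4 at row 3, column 1; remove 6 from row 3 of P and reverse-bump: 6 enters row 2 and ejects 5; 5 enters row 1 and ejects 3. So w(4) = 3. P is now [[2, 5], [6]].
Step i=3: Q has 3 at row 2, column 1; remove 6 from row 2 of P and reverse-bump: 6 enters row 1 and ejects 5. So w(3) = 5. P is now [[2, 6]].
Step i=2: Q has 2 at row 1, column 2; remove that cell from P, ejecting 6. So w(2) = 6. P is now [[2]].
Step i=1: Q has 1 at row 1, column 1; remove that cell from P, ejecting 2. So w(1) = 2. P is now [].

So w = 2 6 5 3 8 7 4 1.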